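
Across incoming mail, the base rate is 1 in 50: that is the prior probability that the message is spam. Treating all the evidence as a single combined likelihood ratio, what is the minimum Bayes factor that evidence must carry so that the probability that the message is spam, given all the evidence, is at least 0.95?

931

Prior odds = 0.02/0.98 = 1/49.
Target odds = 0.95/0.05 = 19.
Required Bayes factor = 19 ÷ (1/49) = 931.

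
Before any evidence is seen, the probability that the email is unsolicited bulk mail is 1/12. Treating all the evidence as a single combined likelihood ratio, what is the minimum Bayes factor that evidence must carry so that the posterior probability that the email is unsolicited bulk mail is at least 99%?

Prior odds = (1/12)/(11/12) = 1/11.
Target odds = 0.99/0.01 = 99.
Required Bayes factor = 99 ÷ (1/11) = 1089.

1089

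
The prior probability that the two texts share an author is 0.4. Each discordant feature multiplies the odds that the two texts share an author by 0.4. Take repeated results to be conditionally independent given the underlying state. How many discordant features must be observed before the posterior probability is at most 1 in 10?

Prior odds: 0.4 ÷ 0.6 = 2/3.
Likelihood ratio per discordant feature = 0.4.
Target odds: 0.1 ÷ 0.9 = 1/9.
Need (2/3) × 0.4ⁿ ≤ 1/9, i.e. 0.4ⁿ ≤ 1/6.
0.4¹ = 0.4 is still above 1/6 but 0.4² = 0.16 is at or below it, so n = 2.

2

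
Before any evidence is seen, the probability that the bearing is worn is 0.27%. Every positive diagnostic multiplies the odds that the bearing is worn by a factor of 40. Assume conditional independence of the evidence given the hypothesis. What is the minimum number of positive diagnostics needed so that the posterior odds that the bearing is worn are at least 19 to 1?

Prior odds: 0.0027 ÷ 0.9973 = 27/9973.
Likelihood ratio per positive diagnostic = 40.
Target odds = 19.
Need (27/9973) × 40ⁿ ≥ 19, i.e. 40ⁿ ≥ 189487/27.
40² = 1600 falls short of 189487/27 but 40³ = 64000 reaches it, so n = 3.

3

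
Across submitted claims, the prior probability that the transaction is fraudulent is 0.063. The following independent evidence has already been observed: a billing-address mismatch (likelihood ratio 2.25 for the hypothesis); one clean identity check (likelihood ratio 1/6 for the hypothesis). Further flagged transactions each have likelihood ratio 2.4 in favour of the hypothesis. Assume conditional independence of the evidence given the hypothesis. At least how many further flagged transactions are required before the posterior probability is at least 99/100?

10

Prior odds = 0.063/0.937 = 63/937.
Combined Bayes factor of the evidence already in hand = 2.25 × (1/6) = 0.375.
Odds after that evidence = (63/937) × 0.375 = 189/7496.
Target odds = 0.99/0.01 = 99.
Need 2.4ⁿ ≥ 99 ÷ (189/7496) = 82456/21.
2.4⁹ ≈2641.81 falls short of 82456/21 but 2.4¹⁰ ≈6340.34 reaches it, so n = 10.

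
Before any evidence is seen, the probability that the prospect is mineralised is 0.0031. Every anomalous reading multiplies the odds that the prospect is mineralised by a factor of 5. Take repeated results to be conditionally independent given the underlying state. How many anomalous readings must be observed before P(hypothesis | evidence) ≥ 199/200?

7

Prior odds: 0.0031 ÷ 0.9969 = 31/9969.
Likelihood ratio per anomalous reading = 5.
Target odds: 0.995 ÷ 0.005 = 199.
Need (31/9969) × 5ⁿ ≥ 199, i.e. 5ⁿ ≥ 1983831/31.
5⁶ = 15625 falls short of 1983831/31 but 5⁷ = 78125 reaches it, so n = 7.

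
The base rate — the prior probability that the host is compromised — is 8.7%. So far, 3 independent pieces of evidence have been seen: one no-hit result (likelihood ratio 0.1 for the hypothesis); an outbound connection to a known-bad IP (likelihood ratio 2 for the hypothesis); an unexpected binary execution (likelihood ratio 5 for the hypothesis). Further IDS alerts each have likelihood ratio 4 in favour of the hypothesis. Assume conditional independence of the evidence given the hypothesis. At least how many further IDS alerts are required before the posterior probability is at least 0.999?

7

Prior odds = 0.087/0.913 = 87/913.
Combined Bayes factor of the evidence already in hand = 0.1 × 2 × 5 = 1.
Odds after that evidence = (87/913) × 1 = 87/913.
Target odds = 0.999/0.001 = 999.
Need 4ⁿ ≥ 999 ÷ (87/913) = 304029/29.
4⁶ = 4096 falls short of 304029/29 but 4⁷ = 16384 reaches it, so n = 7.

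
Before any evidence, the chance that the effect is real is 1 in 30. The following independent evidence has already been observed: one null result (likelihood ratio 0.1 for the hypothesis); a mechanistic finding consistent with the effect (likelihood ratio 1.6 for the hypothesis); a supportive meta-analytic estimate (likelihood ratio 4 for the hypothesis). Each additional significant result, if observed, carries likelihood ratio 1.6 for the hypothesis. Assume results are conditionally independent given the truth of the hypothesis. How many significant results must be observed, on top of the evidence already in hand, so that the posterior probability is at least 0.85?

Prior odds = (1/30)/(29/30) = 1/29.
Combined Bayes factor of the evidence already in hand = 0.1 × 1.6 × 4 = 0.64.
Odds after that evidence = (1/29) × 0.64 = 16/725.
Target odds = 0.85/0.15 = 17/3.
Need 1.6ⁿ ≥ 17/3 ÷ (16/725) = 12325/48.
1.6¹¹ ≈175.922 falls short of 12325/48 but 1.6¹² ≈281.475 reaches it, so n = 12.

12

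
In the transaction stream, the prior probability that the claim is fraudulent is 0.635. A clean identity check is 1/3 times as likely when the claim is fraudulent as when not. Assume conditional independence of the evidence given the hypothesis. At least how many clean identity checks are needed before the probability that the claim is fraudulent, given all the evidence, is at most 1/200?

6

Prior odds: 0.635 ÷ 0.365 = 127/73.
Likelihood ratio per clean identity check = 1/3.
Target posterior odds = 0.005/0.995 = 1/199.
Require (1/3)ⁿ ≤ 1/199 ÷ (127/73) = 73/25273.
(1/3)⁵ = 1/243 is still above 73/25273 but (1/3)⁶ = 1/729 is at or below it, so n = 6.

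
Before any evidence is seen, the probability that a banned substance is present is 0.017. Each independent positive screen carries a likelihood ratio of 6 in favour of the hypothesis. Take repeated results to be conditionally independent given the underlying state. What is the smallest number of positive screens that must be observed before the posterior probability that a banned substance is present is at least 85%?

4

Prior odds: 0.017 ÷ 0.983 = 17/983.
Likelihood ratio per positive screen = 6.
Target odds: 0.85 ÷ 0.15 = 17/3.
Need (17/983) × 6ⁿ ≥ 17/3, i.e. 6ⁿ ≥ 983/3.
6³ = 216 falls short of 983/3 but 6⁴ = 1296 reaches it, so n = 4.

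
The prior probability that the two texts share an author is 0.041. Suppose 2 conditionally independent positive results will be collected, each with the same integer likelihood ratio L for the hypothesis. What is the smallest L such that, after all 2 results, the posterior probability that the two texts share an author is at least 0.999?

153

Prior odds = 0.041/0.959 = 41/959.
Target odds = 0.999/0.001 = 999.
Need L² ≥ 999 ÷ (41/959) = 958041/41.
152² = 23104 < 958041/41 ≤ 23409 = 153², so L = 153.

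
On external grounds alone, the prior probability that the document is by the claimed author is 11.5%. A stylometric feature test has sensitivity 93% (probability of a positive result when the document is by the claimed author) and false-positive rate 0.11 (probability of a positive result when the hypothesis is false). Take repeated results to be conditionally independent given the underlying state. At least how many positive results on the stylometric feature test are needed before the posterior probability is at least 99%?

Prior odds = 0.115/0.885 = 23/177.
Likelihood ratio of a positive result = 0.93/0.11 = 93/11.
Target posterior odds = 0.99/0.01 = 99.
Need (23/177) × (93/11)ⁿ ≥ 99, i.e. (93/11)ⁿ ≥ 17523/23.
(93/11)³ = 804357/1331 falls short of 17523/23 but (93/11)⁴ = 74805201/14641 reaches it, so n = 4.

4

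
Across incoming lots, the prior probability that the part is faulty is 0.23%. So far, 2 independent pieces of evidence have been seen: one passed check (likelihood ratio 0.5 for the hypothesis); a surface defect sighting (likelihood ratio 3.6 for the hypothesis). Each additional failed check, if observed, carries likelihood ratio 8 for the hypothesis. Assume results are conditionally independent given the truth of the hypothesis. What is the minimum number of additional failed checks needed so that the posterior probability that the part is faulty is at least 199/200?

6

Prior odds = 0.0023/0.9977 = 23/9977.
Combined Bayes factor of the evidence already in hand = 0.5 × 3.6 = 1.8.
Odds after that evidence = (23/9977) × 1.8 = 207/49885.
Target odds = 0.995/0.005 = 199.
Need 8ⁿ ≥ 199 ÷ (207/49885) = 9927115/207.
8⁵ = 32768 falls short of 9927115/207 but 8⁶ = 262144 reaches it, so n = 6.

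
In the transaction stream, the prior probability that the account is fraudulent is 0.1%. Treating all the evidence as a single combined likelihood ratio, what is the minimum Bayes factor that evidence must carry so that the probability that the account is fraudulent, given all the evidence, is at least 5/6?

Prior odds = 0.001/0.999 = 1/999.
Target odds = (5/6)/(1/6) = 5.
Required Bayes factor = 5 ÷ (1/999) = 4995.

4995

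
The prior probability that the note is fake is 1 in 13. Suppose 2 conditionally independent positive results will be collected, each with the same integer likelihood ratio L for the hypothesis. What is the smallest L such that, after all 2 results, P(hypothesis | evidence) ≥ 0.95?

Prior odds = (1/13)/(12/13) = 1/12.
Target odds = 0.95/0.05 = 19.
Need L² ≥ 19 ÷ (1/12) = 228.
15² = 225 < 228 ≤ 256 = 16², so L = 16.

16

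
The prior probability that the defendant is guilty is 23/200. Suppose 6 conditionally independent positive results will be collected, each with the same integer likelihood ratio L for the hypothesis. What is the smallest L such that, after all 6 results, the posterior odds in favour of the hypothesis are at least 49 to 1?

3

Prior odds = 0.115/0.885 = 23/177.
Target odds = 49.
Need L⁶ ≥ 49 ÷ (23/177) = 8673/23.
2⁶ = 64 < 8673/23 ≤ 729 = 3⁶, so L = 3.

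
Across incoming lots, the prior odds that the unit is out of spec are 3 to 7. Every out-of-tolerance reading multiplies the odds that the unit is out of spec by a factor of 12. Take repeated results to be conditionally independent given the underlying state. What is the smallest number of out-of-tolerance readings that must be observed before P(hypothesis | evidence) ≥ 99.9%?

4

Prior odds = 3/7.
Likelihood ratio per out-of-tolerance reading = 12.
Target odds: 0.999 ÷ 0.001 = 999.
Require 12ⁿ ≥ 999 ÷ (3/7) = 2331.
12³ = 1728 falls short of 2331 but 12⁴ = 20736 reaches it, so n = 4.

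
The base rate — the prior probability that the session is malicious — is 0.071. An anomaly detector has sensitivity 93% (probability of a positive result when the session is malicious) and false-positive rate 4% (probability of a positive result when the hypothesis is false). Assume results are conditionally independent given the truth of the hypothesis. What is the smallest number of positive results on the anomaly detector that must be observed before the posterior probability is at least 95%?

2

Prior odds = 0.071/0.929 = 71/929.
Likelihood ratio of a positive result = 0.93/0.04 = 23.25.
Target odds: 0.95 ÷ 0.05 = 19.
Need (71/929) × 23.25ⁿ ≥ 19, i.e. 23.25ⁿ ≥ 17651/71.
23.25¹ = 23.25 falls short of 17651/71 but 23.25² = 540.5625 reaches it, so n = 2.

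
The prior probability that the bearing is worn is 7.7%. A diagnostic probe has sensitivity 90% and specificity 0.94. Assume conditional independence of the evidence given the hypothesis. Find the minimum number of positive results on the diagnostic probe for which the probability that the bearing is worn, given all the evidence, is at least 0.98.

Prior odds = 0.077/0.923 = 77/923.
False-positive rate = 1 − 0.94 = 0.06; likelihood ratio of a positive = 0.9/0.06 = 15.
Target odds: 0.98 ÷ 0.02 = 49.
Require 15ⁿ ≥ 49 ÷ (77/923) = 6461/11.
15² = 225 falls short of 6461/11 but 15³ = 3375 reaches it, so n = 3.

3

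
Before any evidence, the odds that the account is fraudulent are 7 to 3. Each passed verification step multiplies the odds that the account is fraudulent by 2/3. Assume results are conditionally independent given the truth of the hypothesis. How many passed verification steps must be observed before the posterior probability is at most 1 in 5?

Prior odds = 7/3.
Likelihood ratio per passed verification step = 2/3.
Target posterior odds = 0.2/0.8 = 0.25.
Need (7/3) × (2/3)ⁿ ≤ 0.25, i.e. (2/3)ⁿ ≤ 3/28.
(2/3)⁵ = 32/243 is still above 3/28 but (2/3)⁶ = 64/729 is at or below it, so n = 6.

6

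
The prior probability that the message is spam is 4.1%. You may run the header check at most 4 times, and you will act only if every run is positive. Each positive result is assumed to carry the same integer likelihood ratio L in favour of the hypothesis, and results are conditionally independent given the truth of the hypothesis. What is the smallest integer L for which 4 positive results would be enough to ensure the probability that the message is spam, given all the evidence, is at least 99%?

Prior odds = 0.041/0.959 = 41/959.
Target odds = 0.99/0.01 = 99.
Need L⁴ ≥ 99 ÷ (41/959) = 94941/41.
6⁴ = 1296 < 94941/41 ≤ 2401 = 7⁴, so L = 7.

7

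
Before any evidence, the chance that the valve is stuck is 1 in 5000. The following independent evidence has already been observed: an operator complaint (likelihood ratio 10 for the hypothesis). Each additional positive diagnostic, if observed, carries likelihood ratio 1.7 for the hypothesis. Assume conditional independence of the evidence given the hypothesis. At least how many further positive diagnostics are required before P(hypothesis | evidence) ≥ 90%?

Prior odds = 0.0002/0.9998 = 1/4999.
Bayes factor of the evidence already in hand = 10.
Odds after that evidence = (1/4999) × 10 = 10/4999.
Target odds = 0.9/0.1 = 9.
Need 1.7ⁿ ≥ 9 ÷ (10/4999) = 4499.1.
1.7¹⁵ ≈2862.42 falls short of 4499.1 but 1.7¹⁶ ≈4866.12 reaches it, so n = 16.

16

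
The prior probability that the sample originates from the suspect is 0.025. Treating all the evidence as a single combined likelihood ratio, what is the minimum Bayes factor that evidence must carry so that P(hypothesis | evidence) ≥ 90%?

351

Prior odds = 0.025/0.975 = 1/39.
Target odds = 0.9/0.1 = 9.
Required Bayes factor = 9 ÷ (1/39) = 351.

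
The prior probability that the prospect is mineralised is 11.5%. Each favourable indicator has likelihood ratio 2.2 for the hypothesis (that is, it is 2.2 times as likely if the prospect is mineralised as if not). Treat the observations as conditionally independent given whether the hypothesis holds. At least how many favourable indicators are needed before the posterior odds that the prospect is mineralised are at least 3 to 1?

4

Prior odds = 0.115/0.885 = 23/177.
Likelihood ratio per favourable indicator = 2.2.
Target odds = 3.
Need (23/177) × 2.2ⁿ ≥ 3, i.e. 2.2ⁿ ≥ 531/23.
2.2³ = 10.648 falls short of 531/23 but 2.2⁴ = 23.4256 reaches it, so n = 4.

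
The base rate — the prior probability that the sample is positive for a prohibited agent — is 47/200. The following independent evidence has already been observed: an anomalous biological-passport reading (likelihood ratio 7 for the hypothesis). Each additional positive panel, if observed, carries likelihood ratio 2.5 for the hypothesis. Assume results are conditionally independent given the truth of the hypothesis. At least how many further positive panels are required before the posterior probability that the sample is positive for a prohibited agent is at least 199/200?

Prior odds = 0.235/0.765 = 47/153.
Bayes factor of the evidence already in hand = 7.
Odds after that evidence = (47/153) × 7 = 329/153.
Target odds = 0.995/0.005 = 199.
Need 2.5ⁿ ≥ 199 ÷ (329/153) = 30447/329.
2.5⁴ = 39.0625 falls short of 30447/329 but 2.5⁵ = 97.65625 reaches it, so n = 5.

5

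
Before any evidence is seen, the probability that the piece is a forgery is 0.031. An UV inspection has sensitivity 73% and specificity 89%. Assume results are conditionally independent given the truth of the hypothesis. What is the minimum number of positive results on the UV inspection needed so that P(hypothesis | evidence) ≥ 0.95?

4

Prior odds = 0.031/0.969 = 31/969.
False-positive rate = 1 − 0.89 = 0.11; likelihood ratio of a positive = 0.73/0.11 = 73/11.
Target odds: 0.95 ÷ 0.05 = 19.
Require (73/11)ⁿ ≥ 19 ÷ (31/969) = 18411/31.
(73/11)³ = 389017/1331 falls short of 18411/31 but (73/11)⁴ = 28398241/14641 reaches it, so n = 4.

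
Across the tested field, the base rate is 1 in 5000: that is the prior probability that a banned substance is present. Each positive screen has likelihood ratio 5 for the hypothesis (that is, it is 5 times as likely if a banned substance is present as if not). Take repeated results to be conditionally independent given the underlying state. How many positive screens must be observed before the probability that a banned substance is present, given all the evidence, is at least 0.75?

6

Prior odds: 0.0002 ÷ 0.9998 = 1/4999.
Likelihood ratio per positive screen = 5.
Target posterior odds = 0.75/0.25 = 3.
Require 5ⁿ ≥ 3 ÷ (1/4999) = 14997.
5⁵ = 3125 falls short of 14997 but 5⁶ = 15625 reaches it, so n = 6.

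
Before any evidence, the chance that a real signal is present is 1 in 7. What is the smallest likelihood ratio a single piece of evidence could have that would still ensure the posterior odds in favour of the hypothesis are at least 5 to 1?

30

Prior odds = (1/7)/(6/7) = 1/6.
Target odds = 5.
Required Bayes factor = 5 ÷ (1/6) = 30.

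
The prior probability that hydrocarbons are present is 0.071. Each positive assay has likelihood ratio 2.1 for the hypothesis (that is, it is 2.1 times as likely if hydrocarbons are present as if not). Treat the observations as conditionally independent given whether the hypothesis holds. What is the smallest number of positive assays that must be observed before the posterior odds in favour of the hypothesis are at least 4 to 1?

6

Prior odds: 0.071 ÷ 0.929 = 71/929.
Likelihood ratio per positive assay = 2.1.
Target odds = 4.
Need (71/929) × 2.1ⁿ ≥ 4, i.e. 2.1ⁿ ≥ 3716/71.
2.1⁵ = 4084101/100000 falls short of 3716/71 but 2.1⁶ = 85766121/1000000 reaches it, so n = 6.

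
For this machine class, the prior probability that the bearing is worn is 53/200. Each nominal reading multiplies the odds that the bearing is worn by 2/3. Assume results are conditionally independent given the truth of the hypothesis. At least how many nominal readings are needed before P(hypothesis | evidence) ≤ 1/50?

Prior odds: 0.265 ÷ 0.735 = 53/147.
Likelihood ratio per nominal reading = 2/3.
Target posterior odds = 0.02/0.98 = 1/49.
Require (2/3)ⁿ ≤ 1/49 ÷ (53/147) = 3/53.
(2/3)⁷ = 128/2187 is still above 3/53 but (2/3)⁸ = 256/6561 is at or below it, so n = 8.

8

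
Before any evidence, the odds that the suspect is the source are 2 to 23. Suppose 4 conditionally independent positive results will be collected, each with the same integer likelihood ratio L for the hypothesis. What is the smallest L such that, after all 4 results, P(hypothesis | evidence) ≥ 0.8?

3

Prior odds = 2/23.
Target odds = 0.8/0.2 = 4.
Need L⁴ ≥ 4 ÷ (2/23) = 46.
2⁴ = 16 < 46 ≤ 81 = 3⁴, so L = 3.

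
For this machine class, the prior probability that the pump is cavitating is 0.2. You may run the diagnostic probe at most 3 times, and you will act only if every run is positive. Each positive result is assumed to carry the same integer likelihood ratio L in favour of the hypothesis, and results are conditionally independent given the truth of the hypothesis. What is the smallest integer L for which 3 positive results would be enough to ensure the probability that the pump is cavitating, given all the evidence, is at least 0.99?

8

Prior odds = 0.2/0.8 = 0.25.
Target odds = 0.99/0.01 = 99.
Need L³ ≥ 99 ÷ 0.25 = 396.
7³ = 343 < 396 ≤ 512 = 8³, so L = 8.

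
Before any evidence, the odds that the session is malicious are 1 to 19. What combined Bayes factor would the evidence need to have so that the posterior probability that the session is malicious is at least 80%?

Prior odds = 1/19.
Target odds = 0.8/0.2 = 4.
Required Bayes factor = 4 ÷ (1/19) = 76.

76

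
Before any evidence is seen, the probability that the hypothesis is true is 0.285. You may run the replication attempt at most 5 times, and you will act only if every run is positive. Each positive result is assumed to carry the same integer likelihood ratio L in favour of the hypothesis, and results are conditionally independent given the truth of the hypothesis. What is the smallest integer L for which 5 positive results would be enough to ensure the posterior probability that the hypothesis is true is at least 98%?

3

Prior odds = 0.285/0.715 = 57/143.
Target odds = 0.98/0.02 = 49.
Need L⁵ ≥ 49 ÷ (57/143) = 7007/57.
2⁵ = 32 < 7007/57 ≤ 243 = 3⁵, so L = 3.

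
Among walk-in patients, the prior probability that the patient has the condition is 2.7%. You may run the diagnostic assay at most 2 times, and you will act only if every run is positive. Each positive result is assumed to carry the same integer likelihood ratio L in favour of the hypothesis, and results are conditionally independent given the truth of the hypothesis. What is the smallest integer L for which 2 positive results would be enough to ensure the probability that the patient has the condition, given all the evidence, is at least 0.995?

Prior odds = 0.027/0.973 = 27/973.
Target odds = 0.995/0.005 = 199.
Need L² ≥ 199 ÷ (27/973) = 193627/27.
84² = 7056 < 193627/27 ≤ 7225 = 85², so L = 85.

85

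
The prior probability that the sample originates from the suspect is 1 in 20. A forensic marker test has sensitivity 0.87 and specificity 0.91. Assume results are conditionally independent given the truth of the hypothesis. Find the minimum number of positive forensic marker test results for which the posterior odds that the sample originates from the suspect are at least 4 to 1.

2

Prior odds: 0.05 ÷ 0.95 = 1/19.
False-positive rate = 1 − 0.91 = 0.09; likelihood ratio of a positive = 0.87/0.09 = 29/3.
Target odds = 4.
Require (29/3)ⁿ ≥ 4 ÷ (1/19) = 76.
(29/3)¹ = 29/3 falls short of 76 but (29/3)² = 841/9 reaches it, so n = 2.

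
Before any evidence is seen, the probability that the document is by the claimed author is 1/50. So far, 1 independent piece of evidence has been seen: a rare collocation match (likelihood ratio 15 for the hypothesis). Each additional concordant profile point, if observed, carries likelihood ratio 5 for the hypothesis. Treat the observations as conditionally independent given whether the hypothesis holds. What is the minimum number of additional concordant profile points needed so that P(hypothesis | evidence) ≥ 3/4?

2

Prior odds = 0.02/0.98 = 1/49.
Bayes factor of the evidence already in hand = 15.
Odds after that evidence = (1/49) × 15 = 15/49.
Target odds = 0.75/0.25 = 3.
Need 5ⁿ ≥ 3 ÷ (15/49) = 9.8.
5¹ = 5 falls short of 9.8 but 5² = 25 reaches it, so n = 2.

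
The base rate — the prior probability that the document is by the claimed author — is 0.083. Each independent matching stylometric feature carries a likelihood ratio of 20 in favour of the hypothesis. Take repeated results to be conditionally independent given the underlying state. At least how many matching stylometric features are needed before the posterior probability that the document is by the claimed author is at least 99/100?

Prior odds: 0.083 ÷ 0.917 = 83/917.
Likelihood ratio per matching stylometric feature = 20.
Target odds: 0.99 ÷ 0.01 = 99.
Require 20ⁿ ≥ 99 ÷ (83/917) = 90783/83.
20² = 400 falls short of 90783/83 but 20³ = 8000 reaches it, so n = 3.

3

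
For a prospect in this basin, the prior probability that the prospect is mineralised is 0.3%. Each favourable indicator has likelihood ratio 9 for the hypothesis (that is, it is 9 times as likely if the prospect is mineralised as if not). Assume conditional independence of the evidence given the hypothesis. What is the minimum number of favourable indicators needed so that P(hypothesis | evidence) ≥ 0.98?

5

Prior odds: 0.003 ÷ 0.997 = 3/997.
Likelihood ratio per favourable indicator = 9.
Target odds: 0.98 ÷ 0.02 = 49.
Require 9ⁿ ≥ 49 ÷ (3/997) = 48853/3.
9⁴ = 6561 falls short of 48853/3 but 9⁵ = 59049 reaches it, so n = 5.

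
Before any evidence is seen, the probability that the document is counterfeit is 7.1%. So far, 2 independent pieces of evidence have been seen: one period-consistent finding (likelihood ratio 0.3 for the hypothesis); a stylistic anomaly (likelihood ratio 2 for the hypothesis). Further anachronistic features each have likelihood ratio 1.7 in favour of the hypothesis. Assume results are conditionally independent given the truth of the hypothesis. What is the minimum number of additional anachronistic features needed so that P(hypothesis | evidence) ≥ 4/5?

Prior odds = 0.071/0.929 = 71/929.
Combined Bayes factor of the evidence already in hand = 0.3 × 2 = 0.6.
Odds after that evidence = (71/929) × 0.6 = 213/4645.
Target odds = 0.8/0.2 = 4.
Need 1.7ⁿ ≥ 4 ÷ (213/4645) = 18580/213.
1.7⁸ ≈69.7576 falls short of 18580/213 but 1.7⁹ ≈118.588 reaches it, so n = 9.

9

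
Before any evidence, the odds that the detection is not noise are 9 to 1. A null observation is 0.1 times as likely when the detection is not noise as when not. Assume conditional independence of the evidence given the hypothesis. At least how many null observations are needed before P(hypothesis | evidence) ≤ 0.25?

2

Prior odds = 9.
Likelihood ratio per null observation = 0.1.
Target odds: 0.25 ÷ 0.75 = 1/3.
Need 9 × 0.1ⁿ ≤ 1/3, i.e. 0.1ⁿ ≤ 1/27.
0.1¹ = 0.1 is still above 1/27 but 0.1² = 0.01 is at or below it, so n = 2.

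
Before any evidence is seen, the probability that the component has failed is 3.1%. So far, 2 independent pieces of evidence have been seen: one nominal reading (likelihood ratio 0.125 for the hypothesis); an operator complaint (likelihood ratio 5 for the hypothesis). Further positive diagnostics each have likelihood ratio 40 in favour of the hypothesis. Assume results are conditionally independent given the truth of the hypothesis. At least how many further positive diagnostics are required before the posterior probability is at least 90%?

Prior odds = 0.031/0.969 = 31/969.
Combined Bayes factor of the evidence already in hand = 0.125 × 5 = 0.625.
Odds after that evidence = (31/969) × 0.625 = 155/7752.
Target odds = 0.9/0.1 = 9.
Need 40ⁿ ≥ 9 ÷ (155/7752) = 69768/155.
40¹ = 40 falls short of 69768/155 but 40² = 1600 reaches it, so n = 2.

2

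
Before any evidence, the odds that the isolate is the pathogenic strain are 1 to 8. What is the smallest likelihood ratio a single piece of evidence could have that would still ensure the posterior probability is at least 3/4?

24

Prior odds = 0.125.
Target odds = 0.75/0.25 = 3.
Required Bayes factor = 3 ÷ 0.125 = 24.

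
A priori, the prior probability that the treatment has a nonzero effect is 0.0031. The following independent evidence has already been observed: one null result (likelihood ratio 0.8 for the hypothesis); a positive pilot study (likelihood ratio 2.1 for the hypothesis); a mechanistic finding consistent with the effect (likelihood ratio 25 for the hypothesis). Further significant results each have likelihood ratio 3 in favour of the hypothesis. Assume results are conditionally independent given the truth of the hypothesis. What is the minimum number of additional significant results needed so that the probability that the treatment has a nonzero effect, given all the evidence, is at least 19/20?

5

Prior odds = 0.0031/0.9969 = 31/9969.
Combined Bayes factor of the evidence already in hand = 0.8 × 2.1 × 25 = 42.
Odds after that evidence = (31/9969) × 42 = 434/3323.
Target odds = 0.95/0.05 = 19.
Need 3ⁿ ≥ 19 ÷ (434/3323) = 63137/434.
3⁴ = 81 falls short of 63137/434 but 3⁵ = 243 reaches it, so n = 5.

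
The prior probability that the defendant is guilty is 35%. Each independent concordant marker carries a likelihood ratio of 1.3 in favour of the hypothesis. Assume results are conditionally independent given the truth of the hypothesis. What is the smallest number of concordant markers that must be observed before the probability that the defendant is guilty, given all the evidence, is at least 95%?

14

Prior odds: 0.35 ÷ 0.65 = 7/13.
Likelihood ratio per concordant marker = 1.3.
Target posterior odds = 0.95/0.05 = 19.
Need (7/13) × 1.3ⁿ ≥ 19, i.e. 1.3ⁿ ≥ 247/7.
1.3¹³ ≈30.2875 falls short of 247/7 but 1.3¹⁴ ≈39.3738 reaches it, so n = 14.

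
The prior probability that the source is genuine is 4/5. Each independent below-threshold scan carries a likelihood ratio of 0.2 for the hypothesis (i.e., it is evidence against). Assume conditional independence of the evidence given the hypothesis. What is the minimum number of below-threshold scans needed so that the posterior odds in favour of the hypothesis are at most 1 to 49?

4

Prior odds = 0.8/0.2 = 4.
Likelihood ratio per below-threshold scan = 0.2.
Target odds = 1/49.
Need 4 × 0.2ⁿ ≤ 1/49, i.e. 0.2ⁿ ≤ 1/196.
0.2³ = 0.008 is still above 1/196 but 0.2⁴ = 0.0016 is at or below it, so n = 4.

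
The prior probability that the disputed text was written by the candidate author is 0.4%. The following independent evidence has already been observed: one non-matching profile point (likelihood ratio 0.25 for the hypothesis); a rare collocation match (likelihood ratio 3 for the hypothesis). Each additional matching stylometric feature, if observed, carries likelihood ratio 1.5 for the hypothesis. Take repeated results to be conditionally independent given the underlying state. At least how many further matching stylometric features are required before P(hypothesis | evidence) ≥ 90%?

Prior odds = 0.004/0.996 = 1/249.
Combined Bayes factor of the evidence already in hand = 0.25 × 3 = 0.75.
Odds after that evidence = (1/249) × 0.75 = 1/332.
Target odds = 0.9/0.1 = 9.
Need 1.5ⁿ ≥ 9 ÷ (1/332) = 2988.
1.5¹⁹ ≈2216.84 falls short of 2988 but 1.5²⁰ ≈3325.26 reaches it, so n = 20.

20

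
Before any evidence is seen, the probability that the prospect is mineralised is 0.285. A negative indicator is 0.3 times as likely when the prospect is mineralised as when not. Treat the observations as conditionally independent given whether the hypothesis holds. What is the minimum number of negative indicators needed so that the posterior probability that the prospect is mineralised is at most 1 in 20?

Prior odds: 0.285 ÷ 0.715 = 57/143.
Likelihood ratio per negative indicator = 0.3.
Target odds: 0.05 ÷ 0.95 = 1/19.
Require 0.3ⁿ ≤ 1/19 ÷ (57/143) = 143/1083.
0.3¹ = 0.3 is still above 143/1083 but 0.3² = 0.09 is at or below it, so n = 2.

2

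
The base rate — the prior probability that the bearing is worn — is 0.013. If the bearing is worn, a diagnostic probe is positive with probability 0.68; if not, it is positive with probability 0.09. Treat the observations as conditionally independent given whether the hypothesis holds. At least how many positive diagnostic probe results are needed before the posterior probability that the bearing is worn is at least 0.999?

6

Prior odds: 0.013 ÷ 0.987 = 13/987.
Likelihood ratio of a positive = 0.68/0.09 = 68/9.
Target odds: 0.999 ÷ 0.001 = 999.
Require (68/9)ⁿ ≥ 999 ÷ (13/987) = 986013/13.
(68/9)⁵ ≈24622.5 falls short of 986013/13 but (68/9)⁶ ≈186037 reaches it, so n = 6.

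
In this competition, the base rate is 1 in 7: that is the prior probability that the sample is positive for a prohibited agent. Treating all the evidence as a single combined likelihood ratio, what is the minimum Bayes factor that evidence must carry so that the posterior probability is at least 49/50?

294

Prior odds = (1/7)/(6/7) = 1/6.
Target odds = 0.98/0.02 = 49.
Required Bayes factor = 49 ÷ (1/6) = 294.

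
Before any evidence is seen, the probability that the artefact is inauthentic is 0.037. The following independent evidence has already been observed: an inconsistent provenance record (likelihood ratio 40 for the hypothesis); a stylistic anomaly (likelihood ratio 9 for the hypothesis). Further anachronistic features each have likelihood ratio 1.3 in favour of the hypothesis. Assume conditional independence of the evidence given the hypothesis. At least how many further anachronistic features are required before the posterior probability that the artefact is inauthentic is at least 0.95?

Prior odds = 0.037/0.963 = 37/963.
Combined Bayes factor of the evidence already in hand = 40 × 9 = 360.
Odds after that evidence = (37/963) × 360 = 1480/107.
Target odds = 0.95/0.05 = 19.
Need 1.3ⁿ ≥ 19 ÷ (1480/107) = 2033/1480.
1.3¹ = 1.3 falls short of 2033/1480 but 1.3² = 1.69 reaches it, so n = 2.

2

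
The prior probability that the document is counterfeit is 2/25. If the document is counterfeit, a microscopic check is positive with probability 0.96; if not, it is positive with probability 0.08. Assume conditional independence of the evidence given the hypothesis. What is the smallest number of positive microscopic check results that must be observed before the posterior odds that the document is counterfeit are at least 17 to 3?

2

Prior odds = 0.08/0.92 = 2/23.
Likelihood ratio of a positive = 0.96/0.08 = 12.
Target odds = 17/3.
Require 12ⁿ ≥ 17/3 ÷ (2/23) = 391/6.
12¹ = 12 falls short of 391/6 but 12² = 144 reaches it, so n = 2.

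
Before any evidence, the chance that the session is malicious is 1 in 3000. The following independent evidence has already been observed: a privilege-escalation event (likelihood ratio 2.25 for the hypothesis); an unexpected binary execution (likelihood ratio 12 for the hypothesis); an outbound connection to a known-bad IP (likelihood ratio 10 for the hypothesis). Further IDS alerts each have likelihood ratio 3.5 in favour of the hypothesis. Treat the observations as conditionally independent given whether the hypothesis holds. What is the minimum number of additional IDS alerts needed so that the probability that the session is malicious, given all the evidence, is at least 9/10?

4

Prior odds = (1/3000)/(2999/3000) = 1/2999.
Combined Bayes factor of the evidence already in hand = 2.25 × 12 × 10 = 270.
Odds after that evidence = (1/2999) × 270 = 270/2999.
Target odds = 0.9/0.1 = 9.
Need 3.5ⁿ ≥ 9 ÷ (270/2999) = 2999/30.
3.5³ = 42.875 falls short of 2999/30 but 3.5⁴ = 150.0625 reaches it, so n = 4.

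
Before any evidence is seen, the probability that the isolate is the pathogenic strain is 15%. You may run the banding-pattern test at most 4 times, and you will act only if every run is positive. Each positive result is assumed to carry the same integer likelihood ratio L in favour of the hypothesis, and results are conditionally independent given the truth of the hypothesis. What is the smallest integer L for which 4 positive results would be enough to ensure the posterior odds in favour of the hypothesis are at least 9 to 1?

3

Prior odds = 0.15/0.85 = 3/17.
Target odds = 9.
Need L⁴ ≥ 9 ÷ (3/17) = 51.
2⁴ = 16 < 51 ≤ 81 = 3⁴, so L = 3.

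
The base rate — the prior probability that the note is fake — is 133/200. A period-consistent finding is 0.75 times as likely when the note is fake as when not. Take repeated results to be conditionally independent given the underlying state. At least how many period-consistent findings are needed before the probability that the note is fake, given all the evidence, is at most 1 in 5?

Prior odds: 0.665 ÷ 0.335 = 133/67.
Likelihood ratio per period-consistent finding = 0.75.
Target posterior odds = 0.2/0.8 = 0.25.
Need (133/67) × 0.75ⁿ ≤ 0.25, i.e. 0.75ⁿ ≤ 67/532.
0.75⁷ = 2187/16384 is still above 67/532 but 0.75⁸ = 6561/65536 is at or below it, so n = 8.

8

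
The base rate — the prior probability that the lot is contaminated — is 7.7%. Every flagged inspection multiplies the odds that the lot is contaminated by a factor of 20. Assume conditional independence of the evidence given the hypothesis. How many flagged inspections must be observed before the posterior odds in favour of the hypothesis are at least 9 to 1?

2

Prior odds: 0.077 ÷ 0.923 = 77/923.
Likelihood ratio per flagged inspection = 20.
Target odds = 9.
Require 20ⁿ ≥ 9 ÷ (77/923) = 8307/77.
20¹ = 20 falls short of 8307/77 but 20² = 400 reaches it, so n = 2.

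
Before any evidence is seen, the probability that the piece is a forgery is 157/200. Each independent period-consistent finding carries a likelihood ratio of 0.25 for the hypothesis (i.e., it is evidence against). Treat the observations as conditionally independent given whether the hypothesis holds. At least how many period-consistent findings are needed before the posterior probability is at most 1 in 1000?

6

Prior odds: 0.785 ÷ 0.215 = 157/43.
Likelihood ratio per period-consistent finding = 0.25.
Target odds: 0.001 ÷ 0.999 = 1/999.
Require 0.25ⁿ ≤ 1/999 ÷ (157/43) = 43/156843.
0.25⁵ = 1/1024 is still above 43/156843 but 0.25⁶ = 1/4096 is at or below it, so n = 6.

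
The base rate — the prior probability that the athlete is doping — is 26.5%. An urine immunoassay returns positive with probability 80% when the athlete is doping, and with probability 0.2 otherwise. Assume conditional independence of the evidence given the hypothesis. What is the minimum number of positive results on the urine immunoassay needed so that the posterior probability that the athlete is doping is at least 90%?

3

Prior odds = 0.265/0.735 = 53/147.
Likelihood ratio of a positive result = 0.8/0.2 = 4.
Target posterior odds = 0.9/0.1 = 9.
Require 4ⁿ ≥ 9 ÷ (53/147) = 1323/53.
4² = 16 falls short of 1323/53 but 4³ = 64 reaches it, so n = 3.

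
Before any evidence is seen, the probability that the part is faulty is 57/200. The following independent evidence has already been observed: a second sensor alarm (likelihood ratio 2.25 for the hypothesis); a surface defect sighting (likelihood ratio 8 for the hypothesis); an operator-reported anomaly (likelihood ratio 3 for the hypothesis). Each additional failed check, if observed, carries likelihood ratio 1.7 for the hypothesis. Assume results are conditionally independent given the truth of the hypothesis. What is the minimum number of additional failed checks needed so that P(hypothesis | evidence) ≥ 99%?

Prior odds = 0.285/0.715 = 57/143.
Combined Bayes factor of the evidence already in hand = 2.25 × 8 × 3 = 54.
Odds after that evidence = (57/143) × 54 = 3078/143.
Target odds = 0.99/0.01 = 99.
Need 1.7ⁿ ≥ 99 ÷ (3078/143) = 1573/342.
1.7² = 2.89 falls short of 1573/342 but 1.7³ = 4.913 reaches it, so n = 3.

3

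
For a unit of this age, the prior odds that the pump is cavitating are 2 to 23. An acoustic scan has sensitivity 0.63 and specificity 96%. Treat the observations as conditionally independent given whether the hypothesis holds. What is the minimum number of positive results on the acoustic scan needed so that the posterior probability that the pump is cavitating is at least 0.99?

Prior odds = 2/23.
False-positive rate = 1 − 0.96 = 0.04; likelihood ratio of a positive = 0.63/0.04 = 15.75.
Target odds: 0.99 ÷ 0.01 = 99.
Need (2/23) × 15.75ⁿ ≥ 99, i.e. 15.75ⁿ ≥ 1138.5.
15.75² = 248.0625 falls short of 1138.5 but 15.75³ = 3906.984375 reaches it, so n = 3.

3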